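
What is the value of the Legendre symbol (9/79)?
(9/79) = 9^{39} mod 79 = 1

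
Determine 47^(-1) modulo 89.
Since 89 is prime, by Fermat 47^(-1) ≡ 47^{87} ≡ 36 (mod 89). Verify: 47 × 36 = 1692 ≡ 1 (mod 89)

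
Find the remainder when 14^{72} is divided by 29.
By Fermat: 14^{28} ≡ 1 mod 29. 72 = 2×28 + 16. So 14^{72} ≡ 14^{16} ≡ 7 mod 29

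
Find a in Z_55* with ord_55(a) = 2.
21 has order 2 mod 55 since 21^{2} ≡ 1 mod 55 and no smaller power works.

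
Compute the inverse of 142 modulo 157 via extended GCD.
Extended GCD: 142(-21) + 157(19) = 1. So 142^(-1) ≡ -21 ≡ 136 (mod 157). Verify: 142 × 136 = 19312 ≡ 1 (mod 157)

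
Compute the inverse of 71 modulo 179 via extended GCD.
Extended GCD: 71(58) + 179(-23) = 1. So 71^(-1) ≡ 58 mod 179. Verify: 71 × 58 = 4118 ≡ 1 mod 179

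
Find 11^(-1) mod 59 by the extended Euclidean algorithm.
Extended GCD: 11(-16) + 59(3) = 1. So 11^(-1) ≡ -16 ≡ 43 mod 59. Verify: 11 × 43 = 473 ≡ 1 mod 59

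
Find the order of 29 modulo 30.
Powers of 29 mod 30: 29^1≡29, 29^2≡1. ord_30(29) = 2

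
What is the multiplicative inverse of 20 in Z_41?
Since 41 is prime, by Fermat 20^(-1) ≡ 20^{39} ≡ 39 mod 41. Verify: 20 × 39 = 780 ≡ 1 mod 41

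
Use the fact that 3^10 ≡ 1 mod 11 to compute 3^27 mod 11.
By Fermat: 3^{10} ≡ 1 mod 11. 27 = 2×10 + 7. So 3^{27} ≡ 3^{7} ≡ 9 mod 11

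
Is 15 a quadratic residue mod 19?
By Euler's criterion: 15^{9} ≡ 18 (mod 19). Since this equals -1 (≡ 18), 15 is not a QR.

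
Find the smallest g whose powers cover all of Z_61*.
g = 2. For each prime q|60: 2^{30}≡60, 2^{20}≡47, 2^{12}≡9, none ≡ 1, so ord_61(2) = 60 and 2 is a primitive root.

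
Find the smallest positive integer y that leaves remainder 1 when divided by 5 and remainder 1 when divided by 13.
M = 5 × 13 = 65. M₁ = 13, y₁ ≡ 2 mod 5. M₂ = 5, y₂ ≡ 8 mod 13. y = 1×13×2 + 1×5×8 ≡ 1 mod 65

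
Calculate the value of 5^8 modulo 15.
By repeated squaring mod 15: 5^{1}≡5, 5^{2}≡10, 5^{4}≡10, 5^{8}≡10. So 5^{8} ≡ 10 mod 15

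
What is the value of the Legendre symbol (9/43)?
(9/43) = 9^{21} mod 43 = 1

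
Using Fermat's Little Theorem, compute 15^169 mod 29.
By Fermat: 15^{28} ≡ 1 (mod 29). 169 ≡ 1 (mod 28). So 15^{169} ≡ 15^{1} ≡ 15 (mod 29)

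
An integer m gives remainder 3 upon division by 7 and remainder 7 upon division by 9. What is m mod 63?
M = 7 × 9 = 63. M₁ = 9, y₁ ≡ 4 mod 7. M₂ = 7, y₂ ≡ 4 mod 9. m = 3×9×4 + 7×7×4 ≡ 52 mod 63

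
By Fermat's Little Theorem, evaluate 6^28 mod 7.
By Fermat: 6^{6} ≡ 1 mod 7. 28 = 4×6 + 4. So 6^{28} ≡ 6^{4} ≡ 1 mod 7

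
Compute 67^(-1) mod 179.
Since 179 is prime, by Fermat 67^(-1) ≡ 67^{177} ≡ 171 mod 179. Verify: 67 × 171 = 11457 ≡ 1 mod 179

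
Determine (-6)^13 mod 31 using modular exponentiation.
By repeated squaring mod 31: (-6)^{1}≡25, (-6)^{2}≡5, (-6)^{4}≡25, (-6)^{8}≡5. Then (-6)^{13} = (-6)^{8+4+1} ≡ 5 × 25 × 25 ≡ 25 mod 31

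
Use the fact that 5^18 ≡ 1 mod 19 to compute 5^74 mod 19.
By Fermat: 5^{18} ≡ 1 mod 19. 74 = 4×18 + 2. So 5^{74} ≡ 5^{2} ≡ 6 mod 19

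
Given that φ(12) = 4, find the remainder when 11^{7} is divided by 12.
By Euler: 11^{4} ≡ 1 mod 12 since gcd(11, 12) = 1. 7 = 1×4 + 3. So 11^{7} ≡ 11^{3} ≡ 11 mod 12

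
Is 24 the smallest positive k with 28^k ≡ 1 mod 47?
Powers of 28 mod 47: 28^1≡28, 28^2≡32, 28^3≡3, 28^4≡37, 28^5≡2, 28^6≡9, 28^7≡17, 28^8≡6, 28^9≡27, 28^10≡4, 28^11≡18, 28^12≡34, 28^13≡12, 28^14≡7, 28^15≡8, 28^16≡36, 28^17≡21, 28^18≡24, 28^19≡14, 28^20≡16, 28^21≡25, 28^22≡42, 28^23≡1. Already 28^23≡1, so the order is 23 < 24. No, the actual order is 23.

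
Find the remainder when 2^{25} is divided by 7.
By Fermat: 2^{6} ≡ 1 (mod 7). 25 = 4×6 + 1. So 2^{25} ≡ 2^{1} ≡ 2 (mod 7)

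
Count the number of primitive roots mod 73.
Number of primitive roots mod 73 = φ(p-1) = φ(72) = 24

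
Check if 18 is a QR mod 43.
By Euler's criterion: 18^{21} ≡ 42 mod 43. Since this equals -1 (≡ 42), 18 is not a QR.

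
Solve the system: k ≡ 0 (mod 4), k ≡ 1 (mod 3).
M = 4 × 3 = 12. M₁ = 3, y₁ ≡ 3 (mod 4). M₂ = 4, y₂ ≡ 1 (mod 3). k = 0×3×3 + 1×4×1 ≡ 4 (mod 12)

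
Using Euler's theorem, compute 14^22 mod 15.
By Euler: 14^{8} ≡ 1 (mod 15) since gcd(14, 15) = 1. 22 = 2×8 + 6. So 14^{22} ≡ 14^{6} ≡ 1 (mod 15)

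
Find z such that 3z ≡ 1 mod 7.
Since 7 is prime, by Fermat 3^(-1) ≡ 3^{5} ≡ 5 mod 7. Verify: 3 × 5 = 15 ≡ 1 mod 7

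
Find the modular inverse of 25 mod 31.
Since 31 is prime, by Fermat 25^(-1) ≡ 25^{29} ≡ 5 mod 31. Verify: 25 × 5 = 125 ≡ 1 mod 31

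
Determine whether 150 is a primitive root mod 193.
150^{8} ≡ 1 (mod 193) and 8 < 192, so ord_193(150) = 8 ≠ 192 and 150 is not a primitive root.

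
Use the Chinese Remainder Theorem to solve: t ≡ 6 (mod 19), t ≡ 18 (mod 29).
M = 19 × 29 = 551. M₁ = 29, y₁ ≡ 2 (mod 19). M₂ = 19, y₂ ≡ 26 (mod 29). t = 6×29×2 + 18×19×26 ≡ 424 (mod 551)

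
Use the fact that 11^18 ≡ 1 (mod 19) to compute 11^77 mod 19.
By Fermat: 11^{18} ≡ 1 (mod 19). 77 = 4×18 + 5. So 11^{77} ≡ 11^{5} ≡ 7 (mod 19)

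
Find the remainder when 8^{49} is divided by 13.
By Fermat: 8^{12} ≡ 1 mod 13. 49 = 4×12 + 1. So 8^{49} ≡ 8^{1} ≡ 8 mod 13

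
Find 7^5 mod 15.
By repeated squaring mod 15: 7^{1}≡7, 7^{2}≡4, 7^{4}≡1. Then 7^{5} = 7^{4+1} ≡ 1 × 7 ≡ 7 mod 15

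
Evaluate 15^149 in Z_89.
Using Fermat: 15^{88} ≡ 1 mod 89. 149 ≡ 61 mod 88. So 15^{149} ≡ 15^{61} ≡ 54 mod 89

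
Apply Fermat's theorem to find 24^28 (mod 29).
By Fermat's Little Theorem, 24^{28} ≡ 1 (mod 29) since 29 is prime and gcd(24, 29) = 1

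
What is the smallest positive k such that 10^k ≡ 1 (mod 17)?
Powers of 10 mod 17: 10^1≡10, 10^2≡15, 10^3≡14, 10^4≡4, 10^5≡6, 10^6≡9, 10^7≡5, 10^8≡16, 10^9≡7, 10^10≡2, 10^11≡3, 10^12≡13, 10^13≡11, 10^14≡8, 10^15≡12, 10^16≡1. Order = 16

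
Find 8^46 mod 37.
Using Fermat: 8^{36} ≡ 1 mod 37. 46 ≡ 10 mod 36. So 8^{46} ≡ 8^{10} ≡ 11 mod 37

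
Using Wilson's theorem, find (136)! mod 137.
By Wilson's theorem, (136)! ≡ -1 ≡ 136 mod 137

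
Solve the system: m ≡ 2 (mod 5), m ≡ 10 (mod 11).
M = 5 × 11 = 55. M₁ = 11, y₁ ≡ 1 (mod 5). M₂ = 5, y₂ ≡ 9 (mod 11). m = 2×11×1 + 10×5×9 ≡ 32 (mod 55)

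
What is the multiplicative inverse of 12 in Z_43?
Since 43 is prime, by Fermat 12^(-1) ≡ 12^{41} ≡ 18 mod 43. Verify: 12 × 18 = 216 ≡ 1 mod 43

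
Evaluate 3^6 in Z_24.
By repeated squaring mod 24: 3^{1}≡3, 3^{2}≡9, 3^{4}≡9. Then 3^{6} = 3^{4+2} ≡ 9 × 9 ≡ 9 mod 24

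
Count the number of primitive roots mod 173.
A prime p has φ(p-1) primitive roots; here φ(172) = 84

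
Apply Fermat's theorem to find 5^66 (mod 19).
By Fermat: 5^{18} ≡ 1 (mod 19). 66 = 3×18 + 12. So 5^{66} ≡ 5^{12} ≡ 11 (mod 19)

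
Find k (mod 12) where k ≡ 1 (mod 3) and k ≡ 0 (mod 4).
M = 3 × 4 = 12. M₁ = 4, y₁ ≡ 1 (mod 3). M₂ = 3, y₂ ≡ 3 (mod 4). k = 1×4×1 + 0×3×3 ≡ 4 (mod 12)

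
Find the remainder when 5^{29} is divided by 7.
By Fermat: 5^{6} ≡ 1 (mod 7). 29 = 4×6 + 5. So 5^{29} ≡ 5^{5} ≡ 3 (mod 7)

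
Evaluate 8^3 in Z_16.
8^{3} = 512 ≡ 0 (mod 16)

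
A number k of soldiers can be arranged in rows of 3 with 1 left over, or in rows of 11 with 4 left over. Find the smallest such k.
M = 3 × 11 = 33. M₁ = 11, y₁ ≡ 2 (mod 3). M₂ = 3, y₂ ≡ 4 (mod 11). k = 1×11×2 + 4×3×4 ≡ 4 (mod 33)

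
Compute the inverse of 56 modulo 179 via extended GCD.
Extended GCD: 56(16) + 179(-5) = 1. So 56^(-1) ≡ 16 mod 179. Verify: 56 × 16 = 896 ≡ 1 mod 179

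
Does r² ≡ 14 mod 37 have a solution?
By Euler's criterion: 14^{18} ≡ 36 mod 37. Since this equals -1 (≡ 36), 14 is not a QR.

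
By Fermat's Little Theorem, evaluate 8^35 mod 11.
By Fermat: 8^{10} ≡ 1 (mod 11). 35 = 3×10 + 5. So 8^{35} ≡ 8^{5} ≡ 10 (mod 11)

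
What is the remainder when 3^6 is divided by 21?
By repeated squaring (mod 21): 3^{1}≡3, 3^{2}≡9, 3^{4}≡18. Then 3^{6} = 3^{4+2} ≡ 18 × 9 ≡ 15 (mod 21)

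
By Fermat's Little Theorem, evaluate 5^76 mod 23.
By Fermat: 5^{22} ≡ 1 (mod 23). 76 = 3×22 + 10. So 5^{76} ≡ 5^{10} ≡ 9 (mod 23)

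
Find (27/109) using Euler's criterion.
(27/109) = 27^{54} mod 109 = 1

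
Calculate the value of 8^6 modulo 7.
Using Fermat: 8^{6} ≡ 1 (mod 7). 6 ≡ 0 (mod 6). So 8^{6} ≡ 8^{0} ≡ 1 (mod 7)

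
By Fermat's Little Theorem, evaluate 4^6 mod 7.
By Fermat's Little Theorem, 4^{6} ≡ 1 (mod 7) since 7 is prime and gcd(4, 7) = 1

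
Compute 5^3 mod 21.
5^{3} = 125 ≡ 20 (mod 21)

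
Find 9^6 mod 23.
By repeated squaring mod 23: 9^{1}≡9, 9^{2}≡12, 9^{4}≡6. Then 9^{6} = 9^{4+2} ≡ 6 × 12 ≡ 3 mod 23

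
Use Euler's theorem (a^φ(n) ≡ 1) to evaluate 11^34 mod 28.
By Euler: 11^{12} ≡ 1 mod 28 since gcd(11, 28) = 1. 34 = 2×12 + 10. So 11^{34} ≡ 11^{10} ≡ 25 mod 28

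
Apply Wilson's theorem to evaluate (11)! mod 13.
(12)! = (11)! × (12) ≡ -1 mod 13. So (11)! ≡ -1 × (12)^(-1) ≡ (-1)×(-1) = 1 mod 13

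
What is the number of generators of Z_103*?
Number of primitive roots mod 103 = φ(p-1) = φ(102) = 32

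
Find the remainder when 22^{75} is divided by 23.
By Fermat: 22^{22} ≡ 1 mod 23. 75 = 3×22 + 9. So 22^{75} ≡ 22^{9} ≡ 22 mod 23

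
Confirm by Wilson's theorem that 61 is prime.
(60)! mod 61 = 60. Since this equals -1 mod 61, Wilson confirms 61 is prime.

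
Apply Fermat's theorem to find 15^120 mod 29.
By Fermat: 15^{28} ≡ 1 mod 29. 120 = 4×28 + 8. So 15^{120} ≡ 15^{8} ≡ 23 mod 29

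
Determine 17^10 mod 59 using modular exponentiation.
By repeated squaring mod 59: 17^{1}≡17, 17^{2}≡53, 17^{4}≡36, 17^{8}≡57. Then 17^{10} = 17^{8+2} ≡ 57 × 53 ≡ 12 mod 59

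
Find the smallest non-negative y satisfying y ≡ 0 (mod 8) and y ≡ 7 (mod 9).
M = 8 × 9 = 72. M₁ = 9, y₁ ≡ 1 (mod 8). M₂ = 8, y₂ ≡ 8 (mod 9). y = 0×9×1 + 7×8×8 ≡ 16 (mod 72)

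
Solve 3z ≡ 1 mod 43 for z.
Since 43 is prime, by Fermat 3^(-1) ≡ 3^{41} ≡ 29 mod 43. Verify: 3 × 29 = 87 ≡ 1 mod 43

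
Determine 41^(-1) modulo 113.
Since 113 is prime, by Fermat 41^(-1) ≡ 41^{111} ≡ 102 (mod 113). Verify: 41 × 102 = 4182 ≡ 1 (mod 113)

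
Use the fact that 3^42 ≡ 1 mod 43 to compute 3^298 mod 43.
By Fermat: 3^{42} ≡ 1 mod 43. 298 ≡ 4 mod 42. So 3^{298} ≡ 3^{4} ≡ 38 mod 43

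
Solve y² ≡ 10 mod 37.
The square roots of 10 mod 37 are 26 and 11. Verify: 26² = 676 ≡ 10 mod 37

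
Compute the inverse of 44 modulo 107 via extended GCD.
Extended GCD: 44(-17) + 107(7) = 1. So 44^(-1) ≡ -17 ≡ 90 mod 107. Verify: 44 × 90 = 3960 ≡ 1 mod 107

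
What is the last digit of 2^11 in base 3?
Using Fermat: 2^{2} ≡ 1 (mod 3). 11 ≡ 1 (mod 2). So 2^{11} ≡ 2^{1} ≡ 2 (mod 3)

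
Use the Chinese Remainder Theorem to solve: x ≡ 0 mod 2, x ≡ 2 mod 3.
M = 2 × 3 = 6. M₁ = 3, y₁ ≡ 1 mod 2. M₂ = 2, y₂ ≡ 2 mod 3. x = 0×3×1 + 2×2×2 ≡ 2 mod 6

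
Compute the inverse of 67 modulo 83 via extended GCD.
Extended GCD: 67(-26) + 83(21) = 1. So 67^(-1) ≡ -26 ≡ 57 (mod 83). Verify: 67 × 57 = 3819 ≡ 1 (mod 83)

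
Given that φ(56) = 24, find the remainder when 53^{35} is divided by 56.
By Euler: 53^{24} ≡ 1 mod 56 since gcd(53, 56) = 1. 35 = 1×24 + 11. So 53^{35} ≡ 53^{11} ≡ 37 mod 56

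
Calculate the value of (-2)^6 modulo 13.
By repeated squaring (mod 13): (-2)^{1}≡11, (-2)^{2}≡4, (-2)^{4}≡3. Then (-2)^{6} = (-2)^{4+2} ≡ 3 × 4 ≡ 12 (mod 13)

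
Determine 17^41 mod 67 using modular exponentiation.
By repeated squaring (mod 67): 17^{1}≡17, 17^{2}≡21, 17^{4}≡39, 17^{8}≡47, 17^{16}≡65, 17^{32}≡4. Then 17^{41} = 17^{32+8+1} ≡ 4 × 47 × 17 ≡ 47 (mod 67)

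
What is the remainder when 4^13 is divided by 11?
Using Fermat: 4^{10} ≡ 1 (mod 11). 13 ≡ 3 (mod 10). So 4^{13} ≡ 4^{3} ≡ 9 (mod 11)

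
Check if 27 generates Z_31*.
27^{10} ≡ 1 mod 31 and 10 < 30, so ord_31(27) = 10 ≠ 30 and 27 is not a primitive root.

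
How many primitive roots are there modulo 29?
There are φ(29-1) = φ(28) = 12 primitive roots modulo 29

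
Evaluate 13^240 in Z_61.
Using Fermat: 13^{60} ≡ 1 mod 61. 240 ≡ 0 mod 60. So 13^{240} ≡ 13^{0} ≡ 1 mod 61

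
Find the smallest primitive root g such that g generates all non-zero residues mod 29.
g = 2. For each prime q|28: 2^{14}≡28, 2^{4}≡16, none ≡ 1, so ord_29(2) = 28 and 2 is a primitive root.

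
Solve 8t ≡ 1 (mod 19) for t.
Since 19 is prime, by Fermat 8^(-1) ≡ 8^{17} ≡ 12 (mod 19). Verify: 8 × 12 = 96 ≡ 1 (mod 19)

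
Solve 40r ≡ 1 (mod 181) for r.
Since 181 is prime, by Fermat 40^(-1) ≡ 40^{179} ≡ 86 (mod 181). Verify: 40 × 86 = 3440 ≡ 1 (mod 181)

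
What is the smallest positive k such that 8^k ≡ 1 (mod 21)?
Powers of 8 mod 21: 8^1≡8, 8^2≡1. ord_21(8) = 2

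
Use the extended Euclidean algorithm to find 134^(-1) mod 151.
Extended GCD: 134(71) + 151(-63) = 1. So 134^(-1) ≡ 71 mod 151. Verify: 134 × 71 = 9514 ≡ 1 mod 151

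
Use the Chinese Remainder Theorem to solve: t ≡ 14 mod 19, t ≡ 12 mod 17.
M = 19 × 17 = 323. M₁ = 17, y₁ ≡ 9 mod 19. M₂ = 19, y₂ ≡ 9 mod 17. t = 14×17×9 + 12×19×9 ≡ 318 mod 323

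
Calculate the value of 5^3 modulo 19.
5^{3} = 125 ≡ 11 (mod 19)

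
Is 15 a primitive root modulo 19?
ord_19(15) divides 18. For each prime q|18: 15^{9}≡18, 15^{6}≡11, none ≡ 1. So 15 has order 18 and is a primitive root mod 19.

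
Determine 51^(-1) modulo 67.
Since 67 is prime, by Fermat 51^(-1) ≡ 51^{65} ≡ 46 (mod 67). Verify: 51 × 46 = 2346 ≡ 1 (mod 67)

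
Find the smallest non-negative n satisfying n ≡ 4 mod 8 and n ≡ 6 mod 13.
M = 8 × 13 = 104. M₁ = 13, y₁ ≡ 5 mod 8. M₂ = 8, y₂ ≡ 5 mod 13. n = 4×13×5 + 6×8×5 ≡ 84 mod 104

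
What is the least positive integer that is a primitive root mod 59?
g = 2. Powers: [2, 4, 8, 16, 32, 5, 10, 20, 40, 21, ...] generates all 58 non-zero residues.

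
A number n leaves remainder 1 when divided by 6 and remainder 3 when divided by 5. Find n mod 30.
M = 6 × 5 = 30. M₁ = 5, y₁ ≡ 5 mod 6. M₂ = 6, y₂ ≡ 1 mod 5. n = 1×5×5 + 3×6×1 ≡ 13 mod 30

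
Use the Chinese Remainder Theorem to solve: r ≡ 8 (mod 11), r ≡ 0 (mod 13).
M = 11 × 13 = 143. M₁ = 13, y₁ ≡ 6 (mod 11). M₂ = 11, y₂ ≡ 6 (mod 13). r = 8×13×6 + 0×11×6 ≡ 52 (mod 143)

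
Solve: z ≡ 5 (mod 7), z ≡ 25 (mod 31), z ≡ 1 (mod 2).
M = 7 × 31 × 2 = 434. M₁ = 62, y₁ ≡ 6 (mod 7). M₂ = 14, y₂ ≡ 20 (mod 31). M₃ = 217, y₃ ≡ 1 (mod 2). z = 5×62×6 + 25×14×20 + 1×217×1 ≡ 397 (mod 434)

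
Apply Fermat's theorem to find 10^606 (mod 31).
By Fermat: 10^{30} ≡ 1 (mod 31). 606 ≡ 6 (mod 30). So 10^{606} ≡ 10^{6} ≡ 2 (mod 31)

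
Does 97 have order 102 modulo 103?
97^{51} ≡ 1 (mod 103) and 51 < 102, so ord_103(97) = 51 ≠ 102 and 97 is not a primitive root.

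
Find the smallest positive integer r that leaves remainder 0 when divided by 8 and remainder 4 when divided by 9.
M = 8 × 9 = 72. M₁ = 9, y₁ ≡ 1 mod 8. M₂ = 8, y₂ ≡ 8 mod 9. r = 0×9×1 + 4×8×8 ≡ 40 mod 72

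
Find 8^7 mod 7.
Using Fermat: 8^{6} ≡ 1 mod 7. 7 ≡ 1 mod 6. So 8^{7} ≡ 8^{1} ≡ 1 mod 7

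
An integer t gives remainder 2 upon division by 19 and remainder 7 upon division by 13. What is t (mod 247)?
M = 19 × 13 = 247. M₁ = 13, y₁ ≡ 3 (mod 19). M₂ = 19, y₂ ≡ 11 (mod 13). t = 2×13×3 + 7×19×11 ≡ 59 (mod 247)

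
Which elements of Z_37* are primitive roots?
There are φ(36) = 12 primitive roots mod 37: {2, 5, 13, 15, 17, 18, 19, 20, 22, 24, 32, 35}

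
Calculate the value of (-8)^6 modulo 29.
By repeated squaring (mod 29): (-8)^{1}≡21, (-8)^{2}≡6, (-8)^{4}≡7. Then (-8)^{6} = (-8)^{4+2} ≡ 7 × 6 ≡ 13 (mod 29)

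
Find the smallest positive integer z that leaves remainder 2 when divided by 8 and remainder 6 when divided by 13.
M = 8 × 13 = 104. M₁ = 13, y₁ ≡ 5 (mod 8). M₂ = 8, y₂ ≡ 5 (mod 13). z = 2×13×5 + 6×8×5 ≡ 58 (mod 104)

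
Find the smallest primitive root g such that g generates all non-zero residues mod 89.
g = 3. For each prime q|88: 3^{44}≡88, 3^{8}≡64, none ≡ 1, so ord_89(3) = 88 and 3 is a primitive root.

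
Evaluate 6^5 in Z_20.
By repeated squaring mod 20: 6^{1}≡6, 6^{2}≡16, 6^{4}≡16. Then 6^{5} = 6^{4+1} ≡ 16 × 6 ≡ 16 mod 20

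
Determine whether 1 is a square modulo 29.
By Euler's criterion: 1^{14} ≡ 1 (mod 29). Since this equals 1, 1 is a QR.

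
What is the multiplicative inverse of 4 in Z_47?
Since 47 is prime, by Fermat 4^(-1) ≡ 4^{45} ≡ 12 mod 47. Verify: 4 × 12 = 48 ≡ 1 mod 47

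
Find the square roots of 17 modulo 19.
The square roots of 17 mod 19 are 6 and 13. Verify: 6² = 36 ≡ 17 mod 19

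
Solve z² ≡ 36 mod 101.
The square roots of 36 mod 101 are 95 and 6. Verify: 95² = 9025 ≡ 36 mod 101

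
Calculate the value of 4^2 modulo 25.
4^{2} = 16 ≡ 16 mod 25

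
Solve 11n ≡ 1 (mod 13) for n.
Since 13 is prime, by Fermat 11^(-1) ≡ 11^{11} ≡ 6 (mod 13). Verify: 11 × 6 = 66 ≡ 1 (mod 13)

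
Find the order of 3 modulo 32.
Powers of 3 mod 32: 3^1≡3, 3^2≡9, 3^3≡27, 3^4≡17, 3^5≡19, 3^6≡25, 3^7≡11, 3^8≡1. So the order of 3 is 8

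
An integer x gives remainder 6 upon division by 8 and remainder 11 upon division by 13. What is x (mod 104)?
M = 8 × 13 = 104. M₁ = 13, y₁ ≡ 5 (mod 8). M₂ = 8, y₂ ≡ 5 (mod 13). x = 6×13×5 + 11×8×5 ≡ 102 (mod 104)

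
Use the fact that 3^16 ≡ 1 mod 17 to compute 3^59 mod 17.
By Fermat: 3^{16} ≡ 1 mod 17. 59 = 3×16 + 11. So 3^{59} ≡ 3^{11} ≡ 7 mod 17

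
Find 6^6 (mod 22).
By repeated squaring (mod 22): 6^{1}≡6, 6^{2}≡14, 6^{4}≡20. Then 6^{6} = 6^{4+2} ≡ 20 × 14 ≡ 16 (mod 22)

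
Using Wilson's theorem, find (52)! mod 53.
By Wilson's theorem, (52)! ≡ -1 ≡ 52 mod 53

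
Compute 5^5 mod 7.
By repeated squaring mod 7: 5^{1}≡5, 5^{2}≡4, 5^{4}≡2. Then 5^{5} = 5^{4+1} ≡ 2 × 5 ≡ 3 mod 7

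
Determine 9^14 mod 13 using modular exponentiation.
Using Fermat: 9^{12} ≡ 1 (mod 13). 14 ≡ 2 (mod 12). So 9^{14} ≡ 9^{2} ≡ 3 (mod 13)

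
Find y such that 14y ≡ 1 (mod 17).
Since 17 is prime, by Fermat 14^(-1) ≡ 14^{15} ≡ 11 (mod 17). Verify: 14 × 11 = 154 ≡ 1 (mod 17)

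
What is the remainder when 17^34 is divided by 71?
By repeated squaring mod 71: 17^{1}≡17, 17^{2}≡5, 17^{4}≡25, 17^{8}≡57, 17^{16}≡54, 17^{32}≡5. Then 17^{34} = 17^{32+2} ≡ 5 × 5 ≡ 25 mod 71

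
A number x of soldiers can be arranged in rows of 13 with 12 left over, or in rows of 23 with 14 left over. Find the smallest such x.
M = 13 × 23 = 299. M₁ = 23, y₁ ≡ 4 mod 13. M₂ = 13, y₂ ≡ 16 mod 23. x = 12×23×4 + 14×13×16 ≡ 129 mod 299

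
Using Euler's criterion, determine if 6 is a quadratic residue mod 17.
By Euler's criterion: 6^{8} ≡ 16 mod 17. Since this equals -1 (≡ 16), 6 is not a QR.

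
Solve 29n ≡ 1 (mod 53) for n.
Since 53 is prime, by Fermat 29^(-1) ≡ 29^{51} ≡ 11 (mod 53). Verify: 29 × 11 = 319 ≡ 1 (mod 53)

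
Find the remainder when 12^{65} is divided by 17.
By Fermat: 12^{16} ≡ 1 (mod 17). 65 = 4×16 + 1. So 12^{65} ≡ 12^{1} ≡ 12 (mod 17)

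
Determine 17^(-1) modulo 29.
Since 29 is prime, by Fermat 17^(-1) ≡ 17^{27} ≡ 12 mod 29. Verify: 17 × 12 = 204 ≡ 1 mod 29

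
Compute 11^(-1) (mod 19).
Since 19 is prime, by Fermat 11^(-1) ≡ 11^{17} ≡ 7 (mod 19). Verify: 11 × 7 = 77 ≡ 1 (mod 19)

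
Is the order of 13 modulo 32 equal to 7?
Powers of 13 mod 32: 13^1≡13, 13^2≡9, 13^3≡21, 13^4≡17, 13^5≡29, 13^6≡25, 13^7≡5, 13^8≡1. 13^7≡5≢1, so ord ≠ 7. No, the actual order is 8.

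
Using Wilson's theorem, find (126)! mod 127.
By Wilson's theorem, (126)! ≡ -1 ≡ 126 (mod 127)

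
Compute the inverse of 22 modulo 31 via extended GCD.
Extended GCD: 22(-7) + 31(5) = 1. So 22^(-1) ≡ -7 ≡ 24 mod 31. Verify: 22 × 24 = 528 ≡ 1 mod 31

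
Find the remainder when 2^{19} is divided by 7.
By Fermat: 2^{6} ≡ 1 (mod 7). 19 = 3×6 + 1. So 2^{19} ≡ 2^{1} ≡ 2 (mod 7)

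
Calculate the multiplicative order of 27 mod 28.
Powers of 27 mod 28: 27^1≡27, 27^2≡1. Order = 2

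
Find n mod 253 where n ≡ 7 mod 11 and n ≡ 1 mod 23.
M = 11 × 23 = 253. M₁ = 23, y₁ ≡ 1 mod 11. M₂ = 11, y₂ ≡ 21 mod 23. n = 7×23×1 + 1×11×21 ≡ 139 mod 253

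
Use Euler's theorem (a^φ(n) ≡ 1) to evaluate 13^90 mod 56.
By Euler: 13^{24} ≡ 1 (mod 56) since gcd(13, 56) = 1. 90 = 3×24 + 18. So 13^{90} ≡ 13^{18} ≡ 1 (mod 56)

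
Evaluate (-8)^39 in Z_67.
By repeated squaring mod 67: (-8)^{1}≡59, (-8)^{2}≡64, (-8)^{4}≡9, (-8)^{8}≡14, (-8)^{16}≡62, (-8)^{32}≡25. Then (-8)^{39} = (-8)^{32+4+2+1} ≡ 25 × 9 × 64 × 59 ≡ 40 mod 67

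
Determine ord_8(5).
Powers of 5 mod 8: 5^1≡5, 5^2≡1. Order = 2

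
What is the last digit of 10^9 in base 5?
By repeated squaring mod 5: 10^{1}≡0, 10^{2}≡0, 10^{4}≡0, 10^{8}≡0. Then 10^{9} = 10^{8+1} ≡ 0 × 0 ≡ 0 mod 5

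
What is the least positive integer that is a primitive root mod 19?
g = 2. For each prime q|18: 2^{9}≡18, 2^{6}≡7, none ≡ 1, so ord_19(2) = 18 and 2 is a primitive root.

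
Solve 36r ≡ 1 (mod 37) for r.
Since 37 is prime, by Fermat 36^(-1) ≡ 36^{35} ≡ 36 (mod 37). Verify: 36 × 36 = 1296 ≡ 1 (mod 37)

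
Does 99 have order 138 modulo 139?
99^{69} ≡ 1 mod 139 and 69 < 138, so ord_139(99) = 69 ≠ 138 and 99 is not a primitive root.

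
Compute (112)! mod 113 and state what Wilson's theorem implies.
(112)! mod 113 = 112. Since this equals -1 mod 113, Wilson confirms 113 is prime.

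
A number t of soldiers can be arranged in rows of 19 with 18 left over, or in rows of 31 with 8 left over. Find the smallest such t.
M = 19 × 31 = 589. M₁ = 31, y₁ ≡ 8 (mod 19). M₂ = 19, y₂ ≡ 18 (mod 31). t = 18×31×8 + 8×19×18 ≡ 132 (mod 589)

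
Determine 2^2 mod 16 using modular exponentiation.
2^{2} = 4 ≡ 4 mod 16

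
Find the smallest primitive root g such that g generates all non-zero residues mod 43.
g = 3. For each prime q|42: 3^{21}≡42, 3^{14}≡36, 3^{6}≡41, none ≡ 1, so ord_43(3) = 42 and 3 is a primitive root.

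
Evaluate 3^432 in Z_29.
Using Fermat: 3^{28} ≡ 1 (mod 29). 432 ≡ 12 (mod 28). So 3^{432} ≡ 3^{12} ≡ 16 (mod 29)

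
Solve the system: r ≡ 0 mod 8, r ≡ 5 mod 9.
M = 8 × 9 = 72. M₁ = 9, y₁ ≡ 1 mod 8. M₂ = 8, y₂ ≡ 8 mod 9. r = 0×9×1 + 5×8×8 ≡ 32 mod 72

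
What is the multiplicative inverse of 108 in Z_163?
Since 163 is prime, by Fermat 108^(-1) ≡ 108^{161} ≡ 80 (mod 163). Verify: 108 × 80 = 8640 ≡ 1 (mod 163)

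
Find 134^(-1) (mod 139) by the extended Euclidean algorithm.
Extended GCD: 134(-28) + 139(27) = 1. So 134^(-1) ≡ -28 ≡ 111 (mod 139). Verify: 134 × 111 = 14874 ≡ 1 (mod 139)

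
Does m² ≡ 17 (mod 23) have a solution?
By Euler's criterion: 17^{11} ≡ 22 (mod 23). Since this equals -1 (≡ 22), 17 is not a QR.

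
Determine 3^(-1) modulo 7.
Since 7 is prime, by Fermat 3^(-1) ≡ 3^{5} ≡ 5 (mod 7). Verify: 3 × 5 = 15 ≡ 1 (mod 7)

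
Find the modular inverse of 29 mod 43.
Since 43 is prime, by Fermat 29^(-1) ≡ 29^{41} ≡ 3 (mod 43). Verify: 29 × 3 = 87 ≡ 1 (mod 43)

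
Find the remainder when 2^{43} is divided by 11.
By Fermat: 2^{10} ≡ 1 mod 11. 43 = 4×10 + 3. So 2^{43} ≡ 2^{3} ≡ 8 mod 11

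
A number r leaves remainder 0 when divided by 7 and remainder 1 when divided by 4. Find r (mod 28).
M = 7 × 4 = 28. M₁ = 4, y₁ ≡ 2 (mod 7). M₂ = 7, y₂ ≡ 3 (mod 4). r = 0×4×2 + 1×7×3 ≡ 21 (mod 28)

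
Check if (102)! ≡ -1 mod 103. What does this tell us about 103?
(102)! mod 103 = 102. Since this equals -1 mod 103, Wilson confirms 103 is prime.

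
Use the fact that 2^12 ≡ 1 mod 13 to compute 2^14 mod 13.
By Fermat: 2^{12} ≡ 1 mod 13. So 2^{14} = 2^{12} · 2^{2} ≡ 2^{2} ≡ 4 mod 13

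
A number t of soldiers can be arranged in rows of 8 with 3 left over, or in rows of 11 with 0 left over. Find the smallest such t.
M = 8 × 11 = 88. M₁ = 11, y₁ ≡ 3 mod 8. M₂ = 8, y₂ ≡ 7 mod 11. t = 3×11×3 + 0×8×7 ≡ 11 mod 88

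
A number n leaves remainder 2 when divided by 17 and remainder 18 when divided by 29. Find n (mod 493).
M = 17 × 29 = 493. M₁ = 29, y₁ ≡ 10 (mod 17). M₂ = 17, y₂ ≡ 12 (mod 29). n = 2×29×10 + 18×17×12 ≡ 308 (mod 493)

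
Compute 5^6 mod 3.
Using Fermat: 5^{2} ≡ 1 mod 3. 6 ≡ 0 mod 2. So 5^{6} ≡ 5^{0} ≡ 1 mod 3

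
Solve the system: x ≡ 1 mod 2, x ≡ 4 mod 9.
M = 2 × 9 = 18. M₁ = 9, y₁ ≡ 1 mod 2. M₂ = 2, y₂ ≡ 5 mod 9. x = 1×9×1 + 4×2×5 ≡ 13 mod 18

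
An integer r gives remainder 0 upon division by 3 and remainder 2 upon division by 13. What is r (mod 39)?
M = 3 × 13 = 39. M₁ = 13, y₁ ≡ 1 (mod 3). M₂ = 3, y₂ ≡ 9 (mod 13). r = 0×13×1 + 2×3×9 ≡ 15 (mod 39)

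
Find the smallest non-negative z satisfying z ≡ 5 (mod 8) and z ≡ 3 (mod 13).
M = 8 × 13 = 104. M₁ = 13, y₁ ≡ 5 (mod 8). M₂ = 8, y₂ ≡ 5 (mod 13). z = 5×13×5 + 3×8×5 ≡ 29 (mod 104)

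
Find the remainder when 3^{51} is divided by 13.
By Fermat: 3^{12} ≡ 1 (mod 13). 51 = 4×12 + 3. So 3^{51} ≡ 3^{3} ≡ 1 (mod 13)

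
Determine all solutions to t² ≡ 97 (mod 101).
The square roots of 97 mod 101 are 81 and 20. Verify: 81² = 6561 ≡ 97 (mod 101)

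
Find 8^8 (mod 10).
By repeated squaring (mod 10): 8^{1}≡8, 8^{2}≡4, 8^{4}≡6, 8^{8}≡6. So 8^{8} ≡ 6 (mod 10)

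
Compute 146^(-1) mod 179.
Since 179 is prime, by Fermat 146^(-1) ≡ 146^{177} ≡ 141 mod 179. Verify: 146 × 141 = 20586 ≡ 1 mod 179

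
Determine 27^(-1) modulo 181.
Since 181 is prime, by Fermat 27^(-1) ≡ 27^{179} ≡ 114 (mod 181). Verify: 27 × 114 = 3078 ≡ 1 (mod 181)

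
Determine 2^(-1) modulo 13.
Since 13 is prime, by Fermat 2^(-1) ≡ 2^{11} ≡ 7 (mod 13). Verify: 2 × 7 = 14 ≡ 1 (mod 13)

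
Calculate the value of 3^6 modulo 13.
By repeated squaring (mod 13): 3^{1}≡3, 3^{2}≡9, 3^{4}≡3. Then 3^{6} = 3^{4+2} ≡ 3 × 9 ≡ 1 (mod 13)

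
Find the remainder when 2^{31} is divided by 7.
By Fermat: 2^{6} ≡ 1 mod 7. 31 = 5×6 + 1. So 2^{31} ≡ 2^{1} ≡ 2 mod 7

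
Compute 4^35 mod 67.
By repeated squaring mod 67: 4^{1}≡4, 4^{2}≡16, 4^{4}≡55, 4^{8}≡10, 4^{16}≡33, 4^{32}≡17. Then 4^{35} = 4^{32+2+1} ≡ 17 × 16 × 4 ≡ 16 mod 67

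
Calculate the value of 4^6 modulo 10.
By repeated squaring mod 10: 4^{1}≡4, 4^{2}≡6, 4^{4}≡6. Then 4^{6} = 4^{4+2} ≡ 6 × 6 ≡ 6 mod 10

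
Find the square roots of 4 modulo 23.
The square roots of 4 mod 23 are 2 and 21. Verify: 2² = 4 ≡ 4 mod 23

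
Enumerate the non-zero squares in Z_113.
QRs mod 113: {1, 2, 4, 7, 8, 9, 11, 13, 14, 15, 16, 18, 22, 25, 26, 28, 30, 31, 32, 36, 41, 44, 49, 50, 51, 52, 53, 56, 57, 60, 61, 62, 63, 64, 69, 72, 77, 81, 82, 83, 85, 87, 88, 91, 95, 97, 98, 99, 100, 102, 104, 105, 106, 109, 111, 112}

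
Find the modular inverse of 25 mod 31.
Since 31 is prime, by Fermat 25^(-1) ≡ 25^{29} ≡ 5 (mod 31). Verify: 25 × 5 = 125 ≡ 1 (mod 31)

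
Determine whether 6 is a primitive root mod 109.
ord_109(6) divides 108. For each prime q|108: 6^{54}≡108, 6^{36}≡63, none ≡ 1. So 6 has order 108 and is a primitive root mod 109.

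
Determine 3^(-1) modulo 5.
Since 5 is prime, by Fermat 3^(-1) ≡ 3^{3} ≡ 2 (mod 5). Verify: 3 × 2 = 6 ≡ 1 (mod 5)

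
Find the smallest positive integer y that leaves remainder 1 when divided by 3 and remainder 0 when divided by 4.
M = 3 × 4 = 12. M₁ = 4, y₁ ≡ 1 (mod 3). M₂ = 3, y₂ ≡ 3 (mod 4). y = 1×4×1 + 0×3×3 ≡ 4 (mod 12)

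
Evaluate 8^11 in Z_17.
By repeated squaring (mod 17): 8^{1}≡8, 8^{2}≡13, 8^{4}≡16, 8^{8}≡1. Then 8^{11} = 8^{8+2+1} ≡ 1 × 13 × 8 ≡ 2 (mod 17)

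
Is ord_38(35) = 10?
Powers of 35 mod 38: 35^1≡35, 35^2≡9, 35^3≡11, 35^4≡5, 35^5≡23, 35^6≡7, 35^7≡17, 35^8≡25, 35^9≡1. Already 35^9≡1, so the order is 9 < 10. No, the actual order is 9.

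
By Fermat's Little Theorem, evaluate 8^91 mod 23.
By Fermat: 8^{22} ≡ 1 mod 23. 91 = 4×22 + 3. So 8^{91} ≡ 8^{3} ≡ 6 mod 23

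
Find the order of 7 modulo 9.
Powers of 7 mod 9: 7^1≡7, 7^2≡4, 7^3≡1. Order = 3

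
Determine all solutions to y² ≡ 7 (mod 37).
The square roots of 7 mod 37 are 9 and 28. Verify: 9² = 81 ≡ 7 (mod 37)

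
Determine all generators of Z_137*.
There are φ(136) = 64 primitive roots mod 137: {3, 5, 6, 12, 13, 20, 21, 23, 24, 26, 27, 29, 31, 33, 35, 40, 42, 43, 45, 46, 47, 48, 51, 52, 53, 54, 55, 57, 58, 62, 66, 67, 70, 71, 75, 79, 80, 82, 83, 84, 85, 86, 89, 90, 91, 92, 94, 95, 97, 102, 104, 106, 108, 110, 111, 113, 114, 116, 117, 124, 125, 131, 132, 134}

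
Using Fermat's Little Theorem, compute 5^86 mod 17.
By Fermat: 5^{16} ≡ 1 mod 17. 86 = 5×16 + 6. So 5^{86} ≡ 5^{6} ≡ 2 mod 17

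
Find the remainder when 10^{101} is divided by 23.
By Fermat: 10^{22} ≡ 1 mod 23. 101 = 4×22 + 13. So 10^{101} ≡ 10^{13} ≡ 15 mod 23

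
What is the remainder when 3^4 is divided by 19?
3^{4} = 81 ≡ 5 mod 19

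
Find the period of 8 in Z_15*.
Powers of 8 mod 15: 8^1≡8, 8^2≡4, 8^3≡2, 8^4≡1. Order = 4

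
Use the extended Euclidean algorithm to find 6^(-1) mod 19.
Extended GCD: 6(-3) + 19(1) = 1. So 6^(-1) ≡ -3 ≡ 16 (mod 19). Verify: 6 × 16 = 96 ≡ 1 (mod 19)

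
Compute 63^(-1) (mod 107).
Since 107 is prime, by Fermat 63^(-1) ≡ 63^{105} ≡ 17 (mod 107). Verify: 63 × 17 = 1071 ≡ 1 (mod 107)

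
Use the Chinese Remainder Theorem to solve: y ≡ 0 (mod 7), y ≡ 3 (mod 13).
M = 7 × 13 = 91. M₁ = 13, y₁ ≡ 6 (mod 7). M₂ = 7, y₂ ≡ 2 (mod 13). y = 0×13×6 + 3×7×2 ≡ 42 (mod 91)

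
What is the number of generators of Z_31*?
There are φ(31-1) = φ(30) = 8 primitive roots modulo 31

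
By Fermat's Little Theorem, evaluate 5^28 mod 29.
By Fermat's Little Theorem, 5^{28} ≡ 1 mod 29 since 29 is prime and gcd(5, 29) = 1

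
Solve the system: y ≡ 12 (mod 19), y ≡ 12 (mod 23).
M = 19 × 23 = 437. M₁ = 23, y₁ ≡ 5 (mod 19). M₂ = 19, y₂ ≡ 17 (mod 23). y = 12×23×5 + 12×19×17 ≡ 12 (mod 437)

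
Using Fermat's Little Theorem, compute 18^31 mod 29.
By Fermat: 18^{28} ≡ 1 (mod 29). So 18^{31} = 18^{28} · 18^{3} ≡ 18^{3} ≡ 3 (mod 29)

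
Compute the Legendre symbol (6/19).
(6/19) = 6^{9} mod 19 = 1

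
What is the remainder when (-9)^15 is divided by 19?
By repeated squaring mod 19: (-9)^{1}≡10, (-9)^{2}≡5, (-9)^{4}≡6, (-9)^{8}≡17. Then (-9)^{15} = (-9)^{8+4+2+1} ≡ 17 × 6 × 5 × 10 ≡ 8 mod 19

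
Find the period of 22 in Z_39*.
Powers of 22 mod 39: 22^1≡22, 22^2≡16, 22^3≡1. So the order of 22 is 3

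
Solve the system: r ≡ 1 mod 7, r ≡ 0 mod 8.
M = 7 × 8 = 56. M₁ = 8, y₁ ≡ 1 mod 7. M₂ = 7, y₂ ≡ 7 mod 8. r = 1×8×1 + 0×7×7 ≡ 8 mod 56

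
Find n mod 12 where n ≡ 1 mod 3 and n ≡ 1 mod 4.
M = 3 × 4 = 12. M₁ = 4, y₁ ≡ 1 mod 3. M₂ = 3, y₂ ≡ 3 mod 4. n = 1×4×1 + 1×3×3 ≡ 1 mod 12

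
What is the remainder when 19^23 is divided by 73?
By repeated squaring mod 73: 19^{1}≡19, 19^{2}≡69, 19^{4}≡16, 19^{8}≡37, 19^{16}≡55. Then 19^{23} = 19^{16+4+2+1} ≡ 55 × 16 × 69 × 19 ≡ 61 mod 73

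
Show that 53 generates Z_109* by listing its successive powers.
53^1, 53^2, ..., 53^{108} mod 109: [53, 84, 92, 80, 98, 71, 57, 78, 101, 12, 91, 27, 14, 88, 86, 89, 30, 64, 13, 35, 2, 106, 59, 75, 51, 87, 33, 5, 47, 93, 24, 73, 54, 28, 67, 63, 69, 60, 19, 26, 70, 4, 103, 9, 41, 102, 65, 66, 10, 94, 77, 48, 37, 108, 56, 25, 17, 29, 11, 38, 52, 31, 8, 97, 18, 82, 95, 21, 23, 20, 79, 45, 96, 74, 107, 3, 50, 34, 58, 22, 76, 104, 62, 16, 85, 36, 55, 81, 42, 46, 40, 49, 90, 83, 39, 105, 6, 100, 68, 7, 44, 43, 99, 15, 32, 61, 72, 1]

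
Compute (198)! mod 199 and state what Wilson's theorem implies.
(198)! mod 199 = 198. Since this equals -1 mod 199, Wilson confirms 199 is prime.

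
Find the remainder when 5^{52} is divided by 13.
By Fermat: 5^{12} ≡ 1 mod 13. 52 = 4×12 + 4. So 5^{52} ≡ 5^{4} ≡ 1 mod 13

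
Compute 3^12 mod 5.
Using Fermat: 3^{4} ≡ 1 (mod 5). 12 ≡ 0 (mod 4). So 3^{12} ≡ 3^{0} ≡ 1 (mod 5)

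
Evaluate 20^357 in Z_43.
Using Fermat: 20^{42} ≡ 1 (mod 43). 357 ≡ 21 (mod 42). So 20^{357} ≡ 20^{21} ≡ 42 (mod 43)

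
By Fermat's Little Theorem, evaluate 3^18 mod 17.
By Fermat: 3^{16} ≡ 1 (mod 17). So 3^{18} = 3^{16} · 3^{2} ≡ 3^{2} ≡ 9 (mod 17)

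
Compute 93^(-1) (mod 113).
Since 113 is prime, by Fermat 93^(-1) ≡ 93^{111} ≡ 96 (mod 113). Verify: 93 × 96 = 8928 ≡ 1 (mod 113)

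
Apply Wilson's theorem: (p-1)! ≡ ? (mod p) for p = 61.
By Wilson's theorem, (60)! ≡ -1 ≡ 60 (mod 61)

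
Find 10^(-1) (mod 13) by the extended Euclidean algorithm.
Extended GCD: 10(4) + 13(-3) = 1. So 10^(-1) ≡ 4 (mod 13). Verify: 10 × 4 = 40 ≡ 1 (mod 13)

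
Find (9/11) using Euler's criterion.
(9/11) = 9^{5} mod 11 = 1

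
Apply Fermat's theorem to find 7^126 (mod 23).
By Fermat: 7^{22} ≡ 1 (mod 23). 126 = 5×22 + 16. So 7^{126} ≡ 7^{16} ≡ 6 (mod 23)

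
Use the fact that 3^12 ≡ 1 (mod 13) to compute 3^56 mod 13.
By Fermat: 3^{12} ≡ 1 (mod 13). 56 = 4×12 + 8. So 3^{56} ≡ 3^{8} ≡ 9 (mod 13)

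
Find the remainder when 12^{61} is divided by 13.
By Fermat: 12^{12} ≡ 1 mod 13. 61 = 5×12 + 1. So 12^{61} ≡ 12^{1} ≡ 12 mod 13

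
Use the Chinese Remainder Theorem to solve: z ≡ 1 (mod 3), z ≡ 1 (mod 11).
M = 3 × 11 = 33. M₁ = 11, y₁ ≡ 2 (mod 3). M₂ = 3, y₂ ≡ 4 (mod 11). z = 1×11×2 + 1×3×4 ≡ 1 (mod 33)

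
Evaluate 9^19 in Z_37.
By repeated squaring (mod 37): 9^{1}≡9, 9^{2}≡7, 9^{4}≡12, 9^{8}≡33, 9^{16}≡16. Then 9^{19} = 9^{16+2+1} ≡ 16 × 7 × 9 ≡ 9 (mod 37)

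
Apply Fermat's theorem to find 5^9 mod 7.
By Fermat: 5^{6} ≡ 1 mod 7. So 5^{9} = 5^{6} · 5^{3} ≡ 5^{3} ≡ 6 mod 7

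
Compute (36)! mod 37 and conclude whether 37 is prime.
(36)! mod 37 = 36. Since 36 ≡ -1 mod 37, 37 is prime.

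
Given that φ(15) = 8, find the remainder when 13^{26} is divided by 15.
By Euler: 13^{8} ≡ 1 mod 15 since gcd(13, 15) = 1. 26 = 3×8 + 2. So 13^{26} ≡ 13^{2} ≡ 4 mod 15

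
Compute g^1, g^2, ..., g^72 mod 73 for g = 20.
20^1, 20^2, ..., 20^{72} mod 73: [20, 35, 43, 57, 45, 24, 42, 37, 10, 54, 58, 65, 59, 12, 21, 55, 5, 27, 29, 69, 66, 6, 47, 64, 39, 50, 51, 71, 33, 3, 60, 32, 56, 25, 62, 72, 53, 38, 30, 16, 28, 49, 31, 36, 63, 19, 15, 8, 14, 61, 52, 18, 68, 46, 44, 4, 7, 67, 26, 9, 34, 23, 22, 2, 40, 70, 13, 41, 17, 48, 11, 1]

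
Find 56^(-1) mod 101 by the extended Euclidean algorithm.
Extended GCD: 56(-9) + 101(5) = 1. So 56^(-1) ≡ -9 ≡ 92 mod 101. Verify: 56 × 92 = 5152 ≡ 1 mod 101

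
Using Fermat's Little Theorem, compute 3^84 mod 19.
By Fermat: 3^{18} ≡ 1 (mod 19). 84 = 4×18 + 12. So 3^{84} ≡ 3^{12} ≡ 11 (mod 19)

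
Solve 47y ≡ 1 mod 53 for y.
Since 53 is prime, by Fermat 47^(-1) ≡ 47^{51} ≡ 44 mod 53. Verify: 47 × 44 = 2068 ≡ 1 mod 53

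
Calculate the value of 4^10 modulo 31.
By repeated squaring mod 31: 4^{1}≡4, 4^{2}≡16, 4^{4}≡8, 4^{8}≡2. Then 4^{10} = 4^{8+2} ≡ 2 × 16 ≡ 1 mod 31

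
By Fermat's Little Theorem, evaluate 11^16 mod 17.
By Fermat's Little Theorem, 11^{16} ≡ 1 mod 17 since 17 is prime and gcd(11, 17) = 1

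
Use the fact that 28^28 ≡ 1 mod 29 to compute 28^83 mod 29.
By Fermat: 28^{28} ≡ 1 mod 29. 83 = 2×28 + 27. So 28^{83} ≡ 28^{27} ≡ 28 mod 29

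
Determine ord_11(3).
Powers of 3 mod 11: 3^1≡3, 3^2≡9, 3^3≡5, 3^4≡4, 3^5≡1. Order = 5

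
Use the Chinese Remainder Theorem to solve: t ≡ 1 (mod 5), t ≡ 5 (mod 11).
M = 5 × 11 = 55. M₁ = 11, y₁ ≡ 1 (mod 5). M₂ = 5, y₂ ≡ 9 (mod 11). t = 1×11×1 + 5×5×9 ≡ 16 (mod 55)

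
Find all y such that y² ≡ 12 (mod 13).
The square roots of 12 mod 13 are 8 and 5. Verify: 8² = 64 ≡ 12 (mod 13)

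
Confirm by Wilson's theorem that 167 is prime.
(166)! mod 167 = 166. Since this equals -1 (mod 167), Wilson confirms 167 is prime.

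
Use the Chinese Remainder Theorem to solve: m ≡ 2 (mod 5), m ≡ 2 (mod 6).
M = 5 × 6 = 30. M₁ = 6, y₁ ≡ 1 (mod 5). M₂ = 5, y₂ ≡ 5 (mod 6). m = 2×6×1 + 2×5×5 ≡ 2 (mod 30)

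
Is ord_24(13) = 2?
Powers of 13 mod 24: 13^1≡13, 13^2≡1. First k with 13^k≡1 is k=2. Yes, ord_24(13) = 2.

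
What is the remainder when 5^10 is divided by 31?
By repeated squaring (mod 31): 5^{1}≡5, 5^{2}≡25, 5^{4}≡5, 5^{8}≡25. Then 5^{10} = 5^{8+2} ≡ 25 × 25 ≡ 5 (mod 31)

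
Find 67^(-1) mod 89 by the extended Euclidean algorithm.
Extended GCD: 67(4) + 89(-3) = 1. So 67^(-1) ≡ 4 mod 89. Verify: 67 × 4 = 268 ≡ 1 mod 89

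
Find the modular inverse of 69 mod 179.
Since 179 is prime, by Fermat 69^(-1) ≡ 69^{177} ≡ 96 (mod 179). Verify: 69 × 96 = 6624 ≡ 1 (mod 179)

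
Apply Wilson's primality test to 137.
(136)! mod 137 = 136. Since 136 ≡ -1 mod 137, 137 is prime.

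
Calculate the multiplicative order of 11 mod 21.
Powers of 11 mod 21: 11^1≡11, 11^2≡16, 11^3≡8, 11^4≡4, 11^5≡2, 11^6≡1. ord_21(11) = 6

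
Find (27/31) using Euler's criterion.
(27/31) = 27^{15} mod 31 = -1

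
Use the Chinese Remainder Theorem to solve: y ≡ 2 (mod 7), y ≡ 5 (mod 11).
M = 7 × 11 = 77. M₁ = 11, y₁ ≡ 2 (mod 7). M₂ = 7, y₂ ≡ 8 (mod 11). y = 2×11×2 + 5×7×8 ≡ 16 (mod 77)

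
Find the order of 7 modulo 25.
Powers of 7 mod 25: 7^1≡7, 7^2≡24, 7^3≡18, 7^4≡1. So the order of 7 is 4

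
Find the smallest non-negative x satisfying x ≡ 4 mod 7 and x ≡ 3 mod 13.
M = 7 × 13 = 91. M₁ = 13, y₁ ≡ 6 mod 7. M₂ = 7, y₂ ≡ 2 mod 13. x = 4×13×6 + 3×7×2 ≡ 81 mod 91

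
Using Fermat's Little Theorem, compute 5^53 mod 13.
By Fermat: 5^{12} ≡ 1 (mod 13). 53 = 4×12 + 5. So 5^{53} ≡ 5^{5} ≡ 5 (mod 13)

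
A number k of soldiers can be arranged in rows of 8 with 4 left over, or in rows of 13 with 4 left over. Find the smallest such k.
M = 8 × 13 = 104. M₁ = 13, y₁ ≡ 5 (mod 8). M₂ = 8, y₂ ≡ 5 (mod 13). k = 4×13×5 + 4×8×5 ≡ 4 (mod 104)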